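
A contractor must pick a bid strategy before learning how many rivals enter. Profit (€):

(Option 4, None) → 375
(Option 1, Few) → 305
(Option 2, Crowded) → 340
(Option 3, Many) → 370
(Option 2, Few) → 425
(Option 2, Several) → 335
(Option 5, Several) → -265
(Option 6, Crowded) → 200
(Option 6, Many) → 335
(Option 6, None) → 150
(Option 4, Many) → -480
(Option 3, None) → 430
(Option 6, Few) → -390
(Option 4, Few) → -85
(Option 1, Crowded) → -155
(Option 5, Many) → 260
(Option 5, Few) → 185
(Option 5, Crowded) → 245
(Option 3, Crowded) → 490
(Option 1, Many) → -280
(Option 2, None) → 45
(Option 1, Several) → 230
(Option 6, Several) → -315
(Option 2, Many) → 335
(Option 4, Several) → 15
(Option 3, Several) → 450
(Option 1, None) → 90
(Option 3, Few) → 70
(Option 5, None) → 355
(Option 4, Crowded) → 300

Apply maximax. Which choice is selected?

Row maxima: Option 1=305, Option 2=425, Option 3=490, Option 4=375, Option 5=355, Option 6=335
Best best-case = 490 → Option 3.

Option 3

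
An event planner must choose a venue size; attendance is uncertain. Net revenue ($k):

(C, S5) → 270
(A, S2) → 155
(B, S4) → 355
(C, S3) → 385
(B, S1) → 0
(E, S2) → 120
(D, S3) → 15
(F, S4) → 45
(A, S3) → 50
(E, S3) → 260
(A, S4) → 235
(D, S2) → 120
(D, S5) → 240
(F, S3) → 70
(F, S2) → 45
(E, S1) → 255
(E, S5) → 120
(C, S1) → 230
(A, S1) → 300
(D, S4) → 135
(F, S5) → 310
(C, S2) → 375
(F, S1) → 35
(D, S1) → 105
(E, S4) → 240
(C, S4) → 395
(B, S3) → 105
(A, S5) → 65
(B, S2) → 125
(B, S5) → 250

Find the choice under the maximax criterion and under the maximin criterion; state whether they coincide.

Row maxima: A=300, B=355, C=395, D=240, E=260, F=310
Best best-case = 395 → C.
Row minima: A=50, B=0, C=230, D=15, E=120, F=35
Best worst-case = 230 → C.

maximax → C; maximin → C (agree)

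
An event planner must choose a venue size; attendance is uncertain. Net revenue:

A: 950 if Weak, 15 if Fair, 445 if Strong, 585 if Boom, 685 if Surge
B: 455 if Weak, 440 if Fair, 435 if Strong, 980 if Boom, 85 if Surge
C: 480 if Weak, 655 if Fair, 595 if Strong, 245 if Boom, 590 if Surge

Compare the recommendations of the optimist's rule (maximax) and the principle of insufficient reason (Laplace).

maximax → B; laplace → A (disagree)

Row maxima: A=950, B=980, C=655
Best best-case = 980 → B.
Row averages: A=536, B=479, C=513
Highest average = 536 → A.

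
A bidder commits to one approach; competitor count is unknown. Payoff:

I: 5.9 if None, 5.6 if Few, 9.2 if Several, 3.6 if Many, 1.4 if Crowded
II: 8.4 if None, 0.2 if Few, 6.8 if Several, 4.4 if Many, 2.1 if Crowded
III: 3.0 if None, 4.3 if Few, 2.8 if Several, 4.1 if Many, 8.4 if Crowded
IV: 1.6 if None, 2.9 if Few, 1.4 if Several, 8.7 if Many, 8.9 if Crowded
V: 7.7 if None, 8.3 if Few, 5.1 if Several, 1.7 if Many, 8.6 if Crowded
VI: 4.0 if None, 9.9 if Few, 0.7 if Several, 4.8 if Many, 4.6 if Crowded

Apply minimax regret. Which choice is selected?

III

Column bests: None=8.4, Few=9.9, Several=9.2, Many=8.7, Crowded=8.9.
I regrets: 2.5, 4.3, 0.0, 5.1, 7.5 → max 7.5
II regrets: 0.0, 9.7, 2.4, 4.3, 6.8 → max 9.7
III regrets: 5.4, 5.6, 6.4, 4.6, 0.5 → max 6.4
IV regrets: 6.8, 7.0, 7.8, 0.0, 0.0 → max 7.8
V regrets: 0.7, 1.6, 4.1, 7.0, 0.3 → max 7.0
VI regrets: 4.4, 0.0, 8.5, 3.9, 4.3 → max 8.5
Smallest max regret = 6.4 → III.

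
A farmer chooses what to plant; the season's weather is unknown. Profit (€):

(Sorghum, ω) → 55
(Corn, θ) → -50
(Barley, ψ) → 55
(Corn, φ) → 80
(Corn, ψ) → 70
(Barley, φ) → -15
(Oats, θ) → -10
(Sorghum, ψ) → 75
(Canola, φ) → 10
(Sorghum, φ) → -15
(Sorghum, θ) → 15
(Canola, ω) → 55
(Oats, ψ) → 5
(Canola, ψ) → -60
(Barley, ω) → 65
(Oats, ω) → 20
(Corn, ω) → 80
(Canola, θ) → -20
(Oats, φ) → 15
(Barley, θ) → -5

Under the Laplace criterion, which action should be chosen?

Corn

Row averages: Oats=7.5, Sorghum=32.5, Canola=-3.75, Corn=45, Barley=25
Highest average = 45 → Corn.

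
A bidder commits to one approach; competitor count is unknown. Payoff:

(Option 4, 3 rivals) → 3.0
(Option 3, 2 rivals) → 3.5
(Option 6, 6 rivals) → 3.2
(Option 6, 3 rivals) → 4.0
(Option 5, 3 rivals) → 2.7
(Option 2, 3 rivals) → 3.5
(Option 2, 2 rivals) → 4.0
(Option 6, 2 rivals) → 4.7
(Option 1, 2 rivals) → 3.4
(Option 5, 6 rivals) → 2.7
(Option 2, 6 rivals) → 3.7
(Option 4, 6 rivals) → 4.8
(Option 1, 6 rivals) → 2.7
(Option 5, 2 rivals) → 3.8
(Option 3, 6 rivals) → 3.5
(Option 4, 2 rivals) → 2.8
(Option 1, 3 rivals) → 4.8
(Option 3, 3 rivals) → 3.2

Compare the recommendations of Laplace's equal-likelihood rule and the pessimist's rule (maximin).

laplace → Option 6; maximin → Option 2 (disagree)

Row averages: Option 1=109/30, Option 2=56/15, Option 3=3.4, Option 4=53/15, Option 5=46/15, Option 6=119/30
Highest average = 119/30 → Option 6.
Row minima: Option 1=2.7, Option 2=3.5, Option 3=3.2, Option 4=2.8, Option 5=2.7, Option 6=3.2
Best worst-case = 3.5 → Option 2.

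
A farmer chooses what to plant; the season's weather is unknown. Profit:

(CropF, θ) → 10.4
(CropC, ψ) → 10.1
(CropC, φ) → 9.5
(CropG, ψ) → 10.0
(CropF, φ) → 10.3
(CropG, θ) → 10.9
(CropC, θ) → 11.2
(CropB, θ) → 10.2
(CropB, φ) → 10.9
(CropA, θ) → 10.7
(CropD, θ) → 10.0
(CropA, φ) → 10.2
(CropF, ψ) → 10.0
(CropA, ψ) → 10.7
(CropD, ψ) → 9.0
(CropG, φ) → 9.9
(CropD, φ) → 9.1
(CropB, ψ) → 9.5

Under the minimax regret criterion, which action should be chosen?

CropA

Column bests: θ=11.2, φ=10.9, ψ=10.7.
CropD regrets: 1.2, 1.8, 1.7 → max 1.8
CropB regrets: 1.0, 0.0, 1.2 → max 1.2
CropG regrets: 0.3, 1.0, 0.7 → max 1.0
CropF regrets: 0.8, 0.6, 0.7 → max 0.8
CropC regrets: 0.0, 1.4, 0.6 → max 1.4
CropA regrets: 0.5, 0.7, 0.0 → max 0.7
Smallest max regret = 0.7 → CropA.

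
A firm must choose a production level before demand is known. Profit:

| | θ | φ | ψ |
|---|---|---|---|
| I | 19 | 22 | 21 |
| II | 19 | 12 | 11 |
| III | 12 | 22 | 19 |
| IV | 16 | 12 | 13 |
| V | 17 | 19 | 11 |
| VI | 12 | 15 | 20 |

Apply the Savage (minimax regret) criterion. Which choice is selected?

I

Column bests: θ=19, φ=22, ψ=21.
I regrets: 0, 0, 0 → max 0
II regrets: 0, 10, 10 → max 10
III regrets: 7, 0, 2 → max 7
IV regrets: 3, 10, 8 → max 10
V regrets: 2, 3, 10 → max 10
VI regrets: 7, 7, 1 → max 7
Smallest max regret = 0 → I.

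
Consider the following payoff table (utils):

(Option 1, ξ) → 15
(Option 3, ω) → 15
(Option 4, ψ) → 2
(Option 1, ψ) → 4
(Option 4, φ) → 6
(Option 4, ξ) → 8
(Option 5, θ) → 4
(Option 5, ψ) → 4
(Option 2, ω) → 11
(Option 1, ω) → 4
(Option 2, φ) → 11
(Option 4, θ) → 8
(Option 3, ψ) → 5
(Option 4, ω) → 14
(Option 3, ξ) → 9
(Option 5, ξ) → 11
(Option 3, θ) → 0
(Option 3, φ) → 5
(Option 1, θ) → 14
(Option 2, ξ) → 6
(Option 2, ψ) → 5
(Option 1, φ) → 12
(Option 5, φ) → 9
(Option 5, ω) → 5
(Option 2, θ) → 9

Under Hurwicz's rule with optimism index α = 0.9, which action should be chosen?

Option 1

Option 1: 0.9·15 + 0.1·4 = 13.9
Option 2: 0.9·11 + 0.1·5 = 10.4
Option 3: 0.9·15 + 0.1·0 = 13.5
Option 4: 0.9·14 + 0.1·2 = 12.8
Option 5: 0.9·11 + 0.1·4 = 10.3
Highest Hurwicz score = 13.9 → Option 1.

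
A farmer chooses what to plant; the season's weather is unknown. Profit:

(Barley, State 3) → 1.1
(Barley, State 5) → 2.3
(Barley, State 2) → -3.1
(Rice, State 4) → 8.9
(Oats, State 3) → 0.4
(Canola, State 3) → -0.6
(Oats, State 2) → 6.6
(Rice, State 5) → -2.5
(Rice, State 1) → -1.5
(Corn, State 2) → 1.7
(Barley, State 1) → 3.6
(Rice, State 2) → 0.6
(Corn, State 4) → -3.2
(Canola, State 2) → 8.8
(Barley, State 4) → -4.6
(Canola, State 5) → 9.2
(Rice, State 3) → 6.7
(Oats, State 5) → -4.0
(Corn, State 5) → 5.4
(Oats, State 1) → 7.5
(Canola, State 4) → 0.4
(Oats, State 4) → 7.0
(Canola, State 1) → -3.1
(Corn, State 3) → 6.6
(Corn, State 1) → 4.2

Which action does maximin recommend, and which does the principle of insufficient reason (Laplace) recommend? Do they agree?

maximin → Rice; laplace → Oats (disagree)

Row minima: Barley=-4.6, Oats=-4.0, Rice=-2.5, Canola=-3.1, Corn=-3.2
Best worst-case = -2.5 → Rice.
Row averages: Barley=-0.14, Oats=3.5, Rice=2.44, Canola=2.94, Corn=2.94
Highest average = 3.5 → Oats.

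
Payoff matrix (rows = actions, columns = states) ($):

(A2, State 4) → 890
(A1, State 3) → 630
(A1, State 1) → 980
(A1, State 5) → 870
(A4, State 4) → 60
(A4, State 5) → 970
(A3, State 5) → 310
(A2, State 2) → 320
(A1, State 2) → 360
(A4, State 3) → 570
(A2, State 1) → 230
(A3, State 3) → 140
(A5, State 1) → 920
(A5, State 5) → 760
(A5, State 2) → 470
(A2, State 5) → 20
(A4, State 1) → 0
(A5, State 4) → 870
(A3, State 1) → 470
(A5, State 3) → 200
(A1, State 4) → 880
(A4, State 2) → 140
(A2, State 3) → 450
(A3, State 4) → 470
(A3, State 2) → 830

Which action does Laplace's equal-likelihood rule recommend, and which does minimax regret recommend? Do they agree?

laplace → A1; minimax regret → A5 (disagree)

Row averages: A1=744, A2=382, A3=444, A4=348, A5=644
Highest average = 744 → A1.
Column bests: State 1=980, State 2=830, State 3=630, State 4=890, State 5=970.
A1 regrets: 0, 470, 0, 10, 100 → max 470
A2 regrets: 750, 510, 180, 0, 950 → max 950
A3 regrets: 510, 0, 490, 420, 660 → max 660
A4 regrets: 980, 690, 60, 830, 0 → max 980
A5 regrets: 60, 360, 430, 20, 210 → max 430
Smallest max regret = 430 → A5.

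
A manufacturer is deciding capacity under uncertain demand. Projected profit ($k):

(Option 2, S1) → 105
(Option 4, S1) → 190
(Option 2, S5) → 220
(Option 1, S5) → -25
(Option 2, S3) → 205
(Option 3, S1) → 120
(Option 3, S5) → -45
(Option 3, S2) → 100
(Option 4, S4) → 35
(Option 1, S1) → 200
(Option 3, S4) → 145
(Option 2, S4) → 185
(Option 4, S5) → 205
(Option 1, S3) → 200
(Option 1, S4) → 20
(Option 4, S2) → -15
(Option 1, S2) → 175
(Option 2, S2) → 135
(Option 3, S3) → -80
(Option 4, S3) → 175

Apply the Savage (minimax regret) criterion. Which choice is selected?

Option 2

Column bests: S1=200, S2=175, S3=205, S4=185, S5=220.
Option 1 regrets: 0, 0, 5, 165, 245 → max 245
Option 2 regrets: 95, 40, 0, 0, 0 → max 95
Option 3 regrets: 80, 75, 285, 40, 265 → max 285
Option 4 regrets: 10, 190, 30, 150, 15 → max 190
Smallest max regret = 95 → Option 2.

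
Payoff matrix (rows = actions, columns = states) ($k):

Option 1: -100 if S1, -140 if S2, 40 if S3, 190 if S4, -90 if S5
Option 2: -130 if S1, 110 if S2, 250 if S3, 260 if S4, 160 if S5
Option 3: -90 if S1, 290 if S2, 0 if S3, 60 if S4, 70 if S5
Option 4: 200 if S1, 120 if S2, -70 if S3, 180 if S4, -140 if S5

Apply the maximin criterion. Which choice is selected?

Row minima: Option 1=-140, Option 2=-130, Option 3=-90, Option 4=-140
Best worst-case = -90 → Option 3.

Option 3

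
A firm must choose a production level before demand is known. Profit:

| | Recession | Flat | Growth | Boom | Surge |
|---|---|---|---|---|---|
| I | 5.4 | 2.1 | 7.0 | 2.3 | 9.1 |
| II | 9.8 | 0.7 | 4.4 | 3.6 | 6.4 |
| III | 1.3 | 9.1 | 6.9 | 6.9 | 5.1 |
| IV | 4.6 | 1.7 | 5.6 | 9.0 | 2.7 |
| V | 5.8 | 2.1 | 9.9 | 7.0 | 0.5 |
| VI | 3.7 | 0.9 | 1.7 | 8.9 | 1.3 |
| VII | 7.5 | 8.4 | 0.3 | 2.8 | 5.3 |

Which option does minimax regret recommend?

I

Column bests: Recession=9.8, Flat=9.1, Growth=9.9, Boom=9.0, Surge=9.1.
I regrets: 4.4, 7.0, 2.9, 6.7, 0.0 → max 7.0
II regrets: 0.0, 8.4, 5.5, 5.4, 2.7 → max 8.4
III regrets: 8.5, 0.0, 3.0, 2.1, 4.0 → max 8.5
IV regrets: 5.2, 7.4, 4.3, 0.0, 6.4 → max 7.4
V regrets: 4.0, 7.0, 0.0, 2.0, 8.6 → max 8.6
VI regrets: 6.1, 8.2, 8.2, 0.1, 7.8 → max 8.2
VII regrets: 2.3, 0.7, 9.6, 6.2, 3.8 → max 9.6
Smallest max regret = 7.0 → I.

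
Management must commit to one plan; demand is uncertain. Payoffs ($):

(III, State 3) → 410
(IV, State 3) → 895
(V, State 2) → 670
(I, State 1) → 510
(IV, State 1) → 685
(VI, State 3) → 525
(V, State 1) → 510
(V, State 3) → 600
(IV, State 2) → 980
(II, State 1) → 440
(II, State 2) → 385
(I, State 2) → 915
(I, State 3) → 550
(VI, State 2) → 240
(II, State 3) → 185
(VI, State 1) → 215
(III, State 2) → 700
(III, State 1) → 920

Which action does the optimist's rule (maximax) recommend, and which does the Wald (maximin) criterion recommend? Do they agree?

maximax → IV; maximin → IV (agree)

Row maxima: I=915, II=440, III=920, IV=980, V=670, VI=525
Best best-case = 980 → IV.
Row minima: I=510, II=185, III=410, IV=685, V=510, VI=215
Best worst-case = 685 → IV.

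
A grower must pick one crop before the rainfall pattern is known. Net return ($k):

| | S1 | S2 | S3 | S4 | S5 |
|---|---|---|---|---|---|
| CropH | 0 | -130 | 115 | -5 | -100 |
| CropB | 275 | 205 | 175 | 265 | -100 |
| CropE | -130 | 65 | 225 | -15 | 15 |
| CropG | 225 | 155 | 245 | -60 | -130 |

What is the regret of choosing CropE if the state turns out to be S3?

20

Best payoff under S3 is 245.
Regret = 245 − 225 = 20.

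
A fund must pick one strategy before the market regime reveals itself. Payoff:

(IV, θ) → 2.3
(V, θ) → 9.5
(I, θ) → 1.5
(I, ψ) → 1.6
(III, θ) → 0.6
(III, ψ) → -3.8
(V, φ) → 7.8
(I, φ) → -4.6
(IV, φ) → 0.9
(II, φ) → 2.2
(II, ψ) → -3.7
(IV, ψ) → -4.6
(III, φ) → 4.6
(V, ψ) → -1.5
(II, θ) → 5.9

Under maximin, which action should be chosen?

V

Row minima: I=-4.6, II=-3.7, III=-3.8, IV=-4.6, V=-1.5
Best worst-case = -1.5 → V.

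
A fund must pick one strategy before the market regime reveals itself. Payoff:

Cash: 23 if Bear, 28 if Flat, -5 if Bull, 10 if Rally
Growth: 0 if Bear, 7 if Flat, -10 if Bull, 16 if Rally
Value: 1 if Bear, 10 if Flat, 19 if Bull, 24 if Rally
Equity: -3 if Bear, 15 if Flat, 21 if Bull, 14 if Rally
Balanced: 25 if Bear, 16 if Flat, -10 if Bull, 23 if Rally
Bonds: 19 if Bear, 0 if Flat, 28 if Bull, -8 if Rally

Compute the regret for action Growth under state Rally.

8

Best payoff under Rally is 24.
Regret = 24 − 16 = 8.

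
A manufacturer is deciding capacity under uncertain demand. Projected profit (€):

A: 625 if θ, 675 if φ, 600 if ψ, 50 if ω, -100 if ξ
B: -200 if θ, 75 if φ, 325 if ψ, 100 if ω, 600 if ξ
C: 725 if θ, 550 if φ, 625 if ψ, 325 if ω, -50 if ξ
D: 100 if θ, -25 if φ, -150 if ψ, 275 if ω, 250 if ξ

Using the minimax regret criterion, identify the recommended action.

C

Column bests: θ=725, φ=675, ψ=625, ω=325, ξ=600.
A regrets: 100, 0, 25, 275, 700 → max 700
B regrets: 925, 600, 300, 225, 0 → max 925
C regrets: 0, 125, 0, 0, 650 → max 650
D regrets: 625, 700, 775, 50, 350 → max 775
Smallest max regret = 650 → C.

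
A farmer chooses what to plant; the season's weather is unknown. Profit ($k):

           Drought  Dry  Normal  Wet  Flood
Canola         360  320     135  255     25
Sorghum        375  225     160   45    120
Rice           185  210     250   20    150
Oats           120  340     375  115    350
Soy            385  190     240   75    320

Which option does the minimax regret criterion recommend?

Soy

Column bests: Drought=385, Dry=340, Normal=375, Wet=255, Flood=350.
Canola regrets: 25, 20, 240, 0, 325 → max 325
Sorghum regrets: 10, 115, 215, 210, 230 → max 230
Rice regrets: 200, 130, 125, 235, 200 → max 235
Oats regrets: 265, 0, 0, 140, 0 → max 265
Soy regrets: 0, 150, 135, 180, 30 → max 180
Smallest max regret = 180 → Soy.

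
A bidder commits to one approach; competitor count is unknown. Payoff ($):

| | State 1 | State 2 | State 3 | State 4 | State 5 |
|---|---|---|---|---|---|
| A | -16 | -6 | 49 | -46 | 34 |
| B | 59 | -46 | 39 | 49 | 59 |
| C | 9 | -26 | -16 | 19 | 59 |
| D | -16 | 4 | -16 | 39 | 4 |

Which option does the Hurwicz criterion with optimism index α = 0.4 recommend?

C

A: 0.4·49 + 0.6·(-46) = -8
B: 0.4·59 + 0.6·(-46) = -4
C: 0.4·59 + 0.6·(-26) = 8
D: 0.4·39 + 0.6·(-16) = 6
Highest Hurwicz score = 8 → C.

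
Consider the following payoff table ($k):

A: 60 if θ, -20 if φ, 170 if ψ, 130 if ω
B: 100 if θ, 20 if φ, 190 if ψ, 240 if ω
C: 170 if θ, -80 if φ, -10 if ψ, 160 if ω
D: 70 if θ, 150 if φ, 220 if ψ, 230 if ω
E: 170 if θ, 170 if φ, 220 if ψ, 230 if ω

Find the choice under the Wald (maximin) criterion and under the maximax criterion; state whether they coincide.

Row minima: A=-20, B=20, C=-80, D=70, E=170
Best worst-case = 170 → E.
Row maxima: A=170, B=240, C=170, D=230, E=230
Best best-case = 240 → B.

maximin → E; maximax → B (disagree)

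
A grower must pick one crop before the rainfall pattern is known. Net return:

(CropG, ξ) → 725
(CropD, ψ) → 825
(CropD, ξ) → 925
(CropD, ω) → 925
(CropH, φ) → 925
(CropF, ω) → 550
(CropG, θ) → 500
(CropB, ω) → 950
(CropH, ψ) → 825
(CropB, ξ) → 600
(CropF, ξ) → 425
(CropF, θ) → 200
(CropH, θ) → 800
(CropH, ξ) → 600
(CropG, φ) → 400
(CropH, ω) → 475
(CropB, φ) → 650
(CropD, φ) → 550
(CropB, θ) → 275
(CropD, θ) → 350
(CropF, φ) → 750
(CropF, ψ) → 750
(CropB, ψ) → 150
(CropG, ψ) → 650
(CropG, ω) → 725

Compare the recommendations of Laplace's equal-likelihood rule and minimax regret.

Row averages: CropD=715, CropB=525, CropH=725, CropF=535, CropG=600
Highest average = 725 → CropH.
Column bests: θ=800, φ=925, ψ=825, ω=950, ξ=925.
CropD regrets: 450, 375, 0, 25, 0 → max 450
CropB regrets: 525, 275, 675, 0, 325 → max 675
CropH regrets: 0, 0, 0, 475, 325 → max 475
CropF regrets: 600, 175, 75, 400, 500 → max 600
CropG regrets: 300, 525, 175, 225, 200 → max 525
Smallest max regret = 450 → CropD.

laplace → CropH; minimax regret → CropD (disagree)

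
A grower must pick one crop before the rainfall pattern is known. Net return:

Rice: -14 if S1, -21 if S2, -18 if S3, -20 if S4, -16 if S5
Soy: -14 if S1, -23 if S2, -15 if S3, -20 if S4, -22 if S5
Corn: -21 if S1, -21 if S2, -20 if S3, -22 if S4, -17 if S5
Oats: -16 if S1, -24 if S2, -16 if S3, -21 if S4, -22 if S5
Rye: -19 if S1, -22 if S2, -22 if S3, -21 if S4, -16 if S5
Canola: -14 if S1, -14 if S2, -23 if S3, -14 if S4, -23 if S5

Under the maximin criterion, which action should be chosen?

Rice

Row minima: Rice=-21, Soy=-23, Corn=-22, Oats=-24, Rye=-22, Canola=-23
Best worst-case = -21 → Rice.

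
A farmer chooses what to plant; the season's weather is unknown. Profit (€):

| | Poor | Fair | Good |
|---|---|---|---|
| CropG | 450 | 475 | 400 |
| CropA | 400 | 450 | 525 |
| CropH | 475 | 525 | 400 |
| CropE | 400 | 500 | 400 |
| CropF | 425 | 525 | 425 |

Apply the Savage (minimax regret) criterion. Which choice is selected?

CropA

Column bests: Poor=475, Fair=525, Good=525.
CropG regrets: 25, 50, 125 → max 125
CropA regrets: 75, 75, 0 → max 75
CropH regrets: 0, 0, 125 → max 125
CropE regrets: 75, 25, 125 → max 125
CropF regrets: 50, 0, 100 → max 100
Smallest max regret = 75 → CropA.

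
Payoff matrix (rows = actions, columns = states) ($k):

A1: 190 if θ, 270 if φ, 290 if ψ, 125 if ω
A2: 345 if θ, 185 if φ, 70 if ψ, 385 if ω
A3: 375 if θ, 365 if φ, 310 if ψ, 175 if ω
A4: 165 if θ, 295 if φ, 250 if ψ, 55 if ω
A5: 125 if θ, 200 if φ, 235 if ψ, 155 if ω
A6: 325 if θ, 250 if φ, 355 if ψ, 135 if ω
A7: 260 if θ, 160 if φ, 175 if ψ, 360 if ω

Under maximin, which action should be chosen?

A3

Row minima: A1=125, A2=70, A3=175, A4=55, A5=125, A6=135, A7=160
Best worst-case = 175 → A3.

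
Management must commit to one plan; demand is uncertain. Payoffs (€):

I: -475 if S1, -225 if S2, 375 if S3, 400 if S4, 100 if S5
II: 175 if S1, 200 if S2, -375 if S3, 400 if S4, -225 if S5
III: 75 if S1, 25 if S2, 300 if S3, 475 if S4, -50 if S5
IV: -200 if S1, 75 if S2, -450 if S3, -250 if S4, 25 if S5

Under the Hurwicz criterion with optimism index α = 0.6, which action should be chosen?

III

I: 0.6·400 + 0.4·(-475) = 50
II: 0.6·400 + 0.4·(-375) = 90
III: 0.6·475 + 0.4·(-50) = 265
IV: 0.6·75 + 0.4·(-450) = -135
Highest Hurwicz score = 265 → III.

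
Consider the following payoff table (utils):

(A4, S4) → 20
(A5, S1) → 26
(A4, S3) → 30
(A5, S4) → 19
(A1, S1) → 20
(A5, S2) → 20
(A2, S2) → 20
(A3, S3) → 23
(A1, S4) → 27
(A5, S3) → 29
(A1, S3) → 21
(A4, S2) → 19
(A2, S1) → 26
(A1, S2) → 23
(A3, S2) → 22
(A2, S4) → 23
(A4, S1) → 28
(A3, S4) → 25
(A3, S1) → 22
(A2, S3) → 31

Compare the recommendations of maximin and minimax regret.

Row minima: A1=20, A2=20, A3=22, A4=19, A5=19
Best worst-case = 22 → A3.
Column bests: S1=28, S2=23, S3=31, S4=27.
A1 regrets: 8, 0, 10, 0 → max 10
A2 regrets: 2, 3, 0, 4 → max 4
A3 regrets: 6, 1, 8, 2 → max 8
A4 regrets: 0, 4, 1, 7 → max 7
A5 regrets: 2, 3, 2, 8 → max 8
Smallest max regret = 4 → A2.

maximin → A3; minimax regret → A2 (disagree)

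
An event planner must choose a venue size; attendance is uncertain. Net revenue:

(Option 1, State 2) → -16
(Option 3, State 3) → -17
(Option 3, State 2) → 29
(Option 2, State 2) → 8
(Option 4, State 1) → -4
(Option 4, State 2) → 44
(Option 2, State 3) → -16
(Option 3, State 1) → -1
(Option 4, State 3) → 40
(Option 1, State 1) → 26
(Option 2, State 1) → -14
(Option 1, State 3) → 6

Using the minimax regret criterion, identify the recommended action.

Option 4

Column bests: State 1=26, State 2=44, State 3=40.
Option 1 regrets: 0, 60, 34 → max 60
Option 2 regrets: 40, 36, 56 → max 56
Option 3 regrets: 27, 15, 57 → max 57
Option 4 regrets: 30, 0, 0 → max 30
Smallest max regret = 30 → Option 4.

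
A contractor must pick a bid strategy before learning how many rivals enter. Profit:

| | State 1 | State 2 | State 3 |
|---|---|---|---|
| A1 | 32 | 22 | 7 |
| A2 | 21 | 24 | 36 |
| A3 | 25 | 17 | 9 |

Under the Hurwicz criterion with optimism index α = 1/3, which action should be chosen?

A1: 1/3·32 + 2/3·7 = 46/3
A2: 1/3·36 + 2/3·21 = 26
A3: 1/3·25 + 2/3·9 = 43/3
Highest Hurwicz score = 26 → A2.

A2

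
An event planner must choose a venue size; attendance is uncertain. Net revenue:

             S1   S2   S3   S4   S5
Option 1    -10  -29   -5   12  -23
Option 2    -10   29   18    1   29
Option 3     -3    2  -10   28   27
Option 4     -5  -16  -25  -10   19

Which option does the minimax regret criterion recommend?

Column bests: S1=-3, S2=29, S3=18, S4=28, S5=29.
Option 1 regrets: 7, 58, 23, 16, 52 → max 58
Option 2 regrets: 7, 0, 0, 27, 0 → max 27
Option 3 regrets: 0, 27, 28, 0, 2 → max 28
Option 4 regrets: 2, 45, 43, 38, 10 → max 45
Smallest max regret = 27 → Option 2.

Option 2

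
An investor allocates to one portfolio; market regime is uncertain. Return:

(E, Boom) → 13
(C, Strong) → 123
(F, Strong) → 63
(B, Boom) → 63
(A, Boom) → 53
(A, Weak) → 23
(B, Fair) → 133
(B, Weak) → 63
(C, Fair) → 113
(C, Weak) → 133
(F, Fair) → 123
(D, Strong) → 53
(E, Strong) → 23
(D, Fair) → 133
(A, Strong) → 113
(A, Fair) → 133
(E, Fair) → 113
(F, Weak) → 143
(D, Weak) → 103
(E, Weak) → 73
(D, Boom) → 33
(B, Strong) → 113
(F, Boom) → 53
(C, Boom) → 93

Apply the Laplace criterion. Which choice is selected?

C

Row averages: A=80.5, B=93, C=115.5, D=80.5, E=55.5, F=95.5
Highest average = 115.5 → C.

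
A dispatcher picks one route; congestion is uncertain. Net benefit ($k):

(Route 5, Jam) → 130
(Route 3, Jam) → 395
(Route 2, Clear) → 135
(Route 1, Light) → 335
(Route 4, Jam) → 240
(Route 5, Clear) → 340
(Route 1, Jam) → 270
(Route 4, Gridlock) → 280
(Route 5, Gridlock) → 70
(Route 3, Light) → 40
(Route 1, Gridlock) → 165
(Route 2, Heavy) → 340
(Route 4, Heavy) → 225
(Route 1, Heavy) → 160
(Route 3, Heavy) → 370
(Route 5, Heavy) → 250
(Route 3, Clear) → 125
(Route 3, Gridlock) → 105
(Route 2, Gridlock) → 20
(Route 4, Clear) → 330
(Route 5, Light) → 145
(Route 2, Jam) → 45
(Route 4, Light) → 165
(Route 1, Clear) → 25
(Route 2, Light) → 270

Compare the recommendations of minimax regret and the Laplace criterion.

minimax regret → Route 4; laplace → Route 4 (agree)

Column bests: Clear=340, Light=335, Heavy=370, Jam=395, Gridlock=280.
Route 1 regrets: 315, 0, 210, 125, 115 → max 315
Route 2 regrets: 205, 65, 30, 350, 260 → max 350
Route 3 regrets: 215, 295, 0, 0, 175 → max 295
Route 4 regrets: 10, 170, 145, 155, 0 → max 170
Route 5 regrets: 0, 190, 120, 265, 210 → max 265
Smallest max regret = 170 → Route 4.
Row averages: Route 1=191, Route 2=162, Route 3=207, Route 4=248, Route 5=187
Highest average = 248 → Route 4.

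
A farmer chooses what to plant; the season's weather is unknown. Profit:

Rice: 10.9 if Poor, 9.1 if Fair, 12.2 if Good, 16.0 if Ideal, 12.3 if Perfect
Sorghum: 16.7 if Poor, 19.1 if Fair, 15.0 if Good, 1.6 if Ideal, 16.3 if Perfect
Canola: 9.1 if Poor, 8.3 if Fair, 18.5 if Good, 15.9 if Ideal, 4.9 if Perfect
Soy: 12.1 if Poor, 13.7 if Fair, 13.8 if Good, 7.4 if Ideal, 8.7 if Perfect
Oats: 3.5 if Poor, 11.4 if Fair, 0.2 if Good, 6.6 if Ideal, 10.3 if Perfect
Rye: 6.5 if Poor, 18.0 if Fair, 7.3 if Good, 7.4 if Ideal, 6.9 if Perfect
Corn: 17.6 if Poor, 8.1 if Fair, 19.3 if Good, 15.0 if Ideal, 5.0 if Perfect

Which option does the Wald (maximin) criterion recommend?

Row minima: Rice=9.1, Sorghum=1.6, Canola=4.9, Soy=7.4, Oats=0.2, Rye=6.5, Corn=5.0
Best worst-case = 9.1 → Rice.

Rice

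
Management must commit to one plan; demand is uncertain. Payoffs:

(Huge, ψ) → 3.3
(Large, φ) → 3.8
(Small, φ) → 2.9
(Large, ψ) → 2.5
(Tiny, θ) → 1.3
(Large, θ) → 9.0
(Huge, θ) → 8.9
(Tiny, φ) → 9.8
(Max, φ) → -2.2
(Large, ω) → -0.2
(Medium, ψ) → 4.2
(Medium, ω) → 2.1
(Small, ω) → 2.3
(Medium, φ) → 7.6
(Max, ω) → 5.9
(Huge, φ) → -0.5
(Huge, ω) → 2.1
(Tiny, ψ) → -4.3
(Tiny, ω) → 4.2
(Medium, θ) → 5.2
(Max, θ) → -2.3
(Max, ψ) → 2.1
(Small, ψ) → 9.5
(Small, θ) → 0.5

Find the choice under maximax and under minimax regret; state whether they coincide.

Row maxima: Tiny=9.8, Small=9.5, Medium=7.6, Large=9.0, Huge=8.9, Max=5.9
Best best-case = 9.8 → Tiny.
Column bests: θ=9.0, φ=9.8, ψ=9.5, ω=5.9.
Tiny regrets: 7.7, 0.0, 13.8, 1.7 → max 13.8
Small regrets: 8.5, 6.9, 0.0, 3.6 → max 8.5
Medium regrets: 3.8, 2.2, 5.3, 3.8 → max 5.3
Large regrets: 0.0, 6.0, 7.0, 6.1 → max 7.0
Huge regrets: 0.1, 10.3, 6.2, 3.8 → max 10.3
Max regrets: 11.3, 12.0, 7.4, 0.0 → max 12.0
Smallest max regret = 5.3 → Medium.

maximax → Tiny; minimax regret → Medium (disagree)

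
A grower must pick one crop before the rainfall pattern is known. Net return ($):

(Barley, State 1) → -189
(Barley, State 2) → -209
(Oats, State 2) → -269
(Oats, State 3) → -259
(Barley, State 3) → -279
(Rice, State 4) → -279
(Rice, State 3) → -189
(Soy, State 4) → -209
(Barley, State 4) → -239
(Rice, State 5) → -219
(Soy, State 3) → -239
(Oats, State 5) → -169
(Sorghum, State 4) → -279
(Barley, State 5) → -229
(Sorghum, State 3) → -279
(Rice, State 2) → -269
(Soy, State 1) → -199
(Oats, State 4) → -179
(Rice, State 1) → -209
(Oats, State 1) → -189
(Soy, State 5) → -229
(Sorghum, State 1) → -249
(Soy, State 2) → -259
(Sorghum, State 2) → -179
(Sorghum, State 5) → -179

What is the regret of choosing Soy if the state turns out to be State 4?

Best payoff under State 4 is -179.
Regret = -179 − (-209) = 30.

30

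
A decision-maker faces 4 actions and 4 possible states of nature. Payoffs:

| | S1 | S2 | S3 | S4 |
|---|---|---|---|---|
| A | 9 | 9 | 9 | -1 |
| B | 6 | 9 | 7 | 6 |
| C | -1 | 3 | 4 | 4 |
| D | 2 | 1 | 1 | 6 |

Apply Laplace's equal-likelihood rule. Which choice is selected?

Row averages: A=6.5, B=7, C=2.5, D=2.5
Highest average = 7 → B.

B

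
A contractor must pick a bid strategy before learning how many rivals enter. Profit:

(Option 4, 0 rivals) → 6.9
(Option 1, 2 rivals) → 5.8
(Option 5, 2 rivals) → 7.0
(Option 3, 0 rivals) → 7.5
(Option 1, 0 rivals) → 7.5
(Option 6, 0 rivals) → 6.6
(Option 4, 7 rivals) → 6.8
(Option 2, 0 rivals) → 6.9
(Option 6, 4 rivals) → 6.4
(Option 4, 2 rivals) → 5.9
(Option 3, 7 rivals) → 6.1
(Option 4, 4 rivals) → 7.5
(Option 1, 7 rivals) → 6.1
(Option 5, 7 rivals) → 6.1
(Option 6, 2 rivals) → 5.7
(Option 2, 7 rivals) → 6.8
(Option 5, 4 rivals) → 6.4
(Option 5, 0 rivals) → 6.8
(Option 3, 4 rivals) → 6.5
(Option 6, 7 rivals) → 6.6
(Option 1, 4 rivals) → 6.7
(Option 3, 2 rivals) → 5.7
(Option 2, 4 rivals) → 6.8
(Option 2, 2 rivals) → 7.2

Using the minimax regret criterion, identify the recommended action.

Column bests: 0 rivals=7.5, 2 rivals=7.2, 4 rivals=7.5, 7 rivals=6.8.
Option 1 regrets: 0.0, 1.4, 0.8, 0.7 → max 1.4
Option 2 regrets: 0.6, 0.0, 0.7, 0.0 → max 0.7
Option 3 regrets: 0.0, 1.5, 1.0, 0.7 → max 1.5
Option 4 regrets: 0.6, 1.3, 0.0, 0.0 → max 1.3
Option 5 regrets: 0.7, 0.2, 1.1, 0.7 → max 1.1
Option 6 regrets: 0.9, 1.5, 1.1, 0.2 → max 1.5
Smallest max regret = 0.7 → Option 2.

Option 2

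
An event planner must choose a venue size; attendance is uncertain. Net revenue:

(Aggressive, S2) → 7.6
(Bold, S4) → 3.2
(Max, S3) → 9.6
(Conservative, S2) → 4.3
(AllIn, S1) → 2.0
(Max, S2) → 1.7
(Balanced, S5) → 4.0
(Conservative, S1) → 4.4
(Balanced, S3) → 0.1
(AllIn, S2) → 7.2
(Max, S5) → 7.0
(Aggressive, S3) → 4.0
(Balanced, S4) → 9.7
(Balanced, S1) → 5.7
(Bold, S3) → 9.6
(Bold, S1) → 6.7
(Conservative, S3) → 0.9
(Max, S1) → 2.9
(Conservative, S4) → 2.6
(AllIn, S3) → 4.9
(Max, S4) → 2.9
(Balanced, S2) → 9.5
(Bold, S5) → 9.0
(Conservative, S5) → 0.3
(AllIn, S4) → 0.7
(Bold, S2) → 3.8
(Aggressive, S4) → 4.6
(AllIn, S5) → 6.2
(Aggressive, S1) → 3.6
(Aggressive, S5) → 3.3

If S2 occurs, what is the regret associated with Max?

7.8

Best payoff under S2 is 9.5.
Regret = 9.5 − 1.7 = 7.8.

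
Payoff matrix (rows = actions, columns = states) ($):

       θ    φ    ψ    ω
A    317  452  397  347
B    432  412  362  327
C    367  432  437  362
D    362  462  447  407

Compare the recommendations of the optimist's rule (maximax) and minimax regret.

maximax → D; minimax regret → C (disagree)

Row maxima: A=452, B=432, C=437, D=462
Best best-case = 462 → D.
Column bests: θ=432, φ=462, ψ=447, ω=407.
A regrets: 115, 10, 50, 60 → max 115
B regrets: 0, 50, 85, 80 → max 85
C regrets: 65, 30, 10, 45 → max 65
D regrets: 70, 0, 0, 0 → max 70
Smallest max regret = 65 → C.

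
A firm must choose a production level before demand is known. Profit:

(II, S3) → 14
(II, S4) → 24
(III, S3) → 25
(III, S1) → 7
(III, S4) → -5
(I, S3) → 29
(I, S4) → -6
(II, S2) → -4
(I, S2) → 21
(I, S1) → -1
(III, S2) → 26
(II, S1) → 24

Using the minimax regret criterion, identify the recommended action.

III

Column bests: S1=24, S2=26, S3=29, S4=24.
I regrets: 25, 5, 0, 30 → max 30
II regrets: 0, 30, 15, 0 → max 30
III regrets: 17, 0, 4, 29 → max 29
Smallest max regret = 29 → III.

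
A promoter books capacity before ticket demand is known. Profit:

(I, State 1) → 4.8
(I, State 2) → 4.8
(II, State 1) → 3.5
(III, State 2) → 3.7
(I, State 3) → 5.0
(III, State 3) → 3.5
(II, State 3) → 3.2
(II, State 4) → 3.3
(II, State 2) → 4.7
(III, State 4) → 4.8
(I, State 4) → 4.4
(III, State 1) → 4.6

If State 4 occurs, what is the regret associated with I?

0.4

Best payoff under State 4 is 4.8.
Regret = 4.8 − 4.4 = 0.4.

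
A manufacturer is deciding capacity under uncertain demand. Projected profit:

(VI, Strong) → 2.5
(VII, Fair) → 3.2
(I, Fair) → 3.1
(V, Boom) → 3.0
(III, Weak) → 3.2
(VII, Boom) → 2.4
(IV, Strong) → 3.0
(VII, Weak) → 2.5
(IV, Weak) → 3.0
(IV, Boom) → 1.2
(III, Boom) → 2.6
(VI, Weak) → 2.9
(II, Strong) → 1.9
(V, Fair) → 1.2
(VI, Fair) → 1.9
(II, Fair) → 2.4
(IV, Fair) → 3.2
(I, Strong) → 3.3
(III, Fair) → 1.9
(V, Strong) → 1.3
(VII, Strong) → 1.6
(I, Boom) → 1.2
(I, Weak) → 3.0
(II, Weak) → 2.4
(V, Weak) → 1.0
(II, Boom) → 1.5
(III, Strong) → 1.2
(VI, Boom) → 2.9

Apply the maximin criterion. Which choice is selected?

Row minima: I=1.2, II=1.5, III=1.2, IV=1.2, V=1.0, VI=1.9, VII=1.6
Best worst-case = 1.9 → VI.

VI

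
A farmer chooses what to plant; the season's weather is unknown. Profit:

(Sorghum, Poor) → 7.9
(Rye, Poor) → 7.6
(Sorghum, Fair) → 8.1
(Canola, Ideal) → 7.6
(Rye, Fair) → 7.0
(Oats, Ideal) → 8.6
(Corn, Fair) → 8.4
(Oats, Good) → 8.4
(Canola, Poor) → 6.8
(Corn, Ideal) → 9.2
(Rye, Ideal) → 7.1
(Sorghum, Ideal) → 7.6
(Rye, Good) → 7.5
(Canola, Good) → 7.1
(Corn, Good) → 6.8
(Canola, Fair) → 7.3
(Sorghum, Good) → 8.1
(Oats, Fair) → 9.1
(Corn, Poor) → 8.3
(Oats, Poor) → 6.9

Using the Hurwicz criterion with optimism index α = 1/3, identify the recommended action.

Sorghum: 1/3·8.1 + 2/3·7.6 = 233/30
Rye: 1/3·7.6 + 2/3·7.0 = 7.2
Oats: 1/3·9.1 + 2/3·6.9 = 229/30
Corn: 1/3·9.2 + 2/3·6.8 = 7.6
Canola: 1/3·7.6 + 2/3·6.8 = 106/15
Highest Hurwicz score = 233/30 → Sorghum.

Sorghum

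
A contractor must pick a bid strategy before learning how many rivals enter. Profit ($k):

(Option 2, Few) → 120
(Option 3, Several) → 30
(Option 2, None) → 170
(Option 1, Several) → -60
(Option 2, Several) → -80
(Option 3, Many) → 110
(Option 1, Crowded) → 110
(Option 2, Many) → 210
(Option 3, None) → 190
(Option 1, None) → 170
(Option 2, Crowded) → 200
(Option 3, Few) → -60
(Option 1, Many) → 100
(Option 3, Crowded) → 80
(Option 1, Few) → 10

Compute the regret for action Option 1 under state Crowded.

Best payoff under Crowded is 200.
Regret = 200 − 110 = 90.

90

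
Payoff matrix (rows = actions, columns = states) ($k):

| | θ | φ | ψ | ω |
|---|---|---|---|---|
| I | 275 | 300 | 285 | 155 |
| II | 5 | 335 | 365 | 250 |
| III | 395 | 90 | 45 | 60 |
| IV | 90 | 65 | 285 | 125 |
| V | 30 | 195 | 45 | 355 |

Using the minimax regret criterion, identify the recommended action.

I

Column bests: θ=395, φ=335, ψ=365, ω=355.
I regrets: 120, 35, 80, 200 → max 200
II regrets: 390, 0, 0, 105 → max 390
III regrets: 0, 245, 320, 295 → max 320
IV regrets: 305, 270, 80, 230 → max 305
V regrets: 365, 140, 320, 0 → max 365
Smallest max regret = 200 → I.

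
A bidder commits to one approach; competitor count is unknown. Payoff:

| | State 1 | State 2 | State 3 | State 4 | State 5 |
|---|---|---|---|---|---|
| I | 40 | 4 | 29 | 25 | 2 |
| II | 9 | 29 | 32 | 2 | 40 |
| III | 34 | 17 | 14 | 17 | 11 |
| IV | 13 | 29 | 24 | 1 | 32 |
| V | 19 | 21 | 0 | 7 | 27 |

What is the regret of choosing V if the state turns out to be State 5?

Best payoff under State 5 is 40.
Regret = 40 − 27 = 13.

13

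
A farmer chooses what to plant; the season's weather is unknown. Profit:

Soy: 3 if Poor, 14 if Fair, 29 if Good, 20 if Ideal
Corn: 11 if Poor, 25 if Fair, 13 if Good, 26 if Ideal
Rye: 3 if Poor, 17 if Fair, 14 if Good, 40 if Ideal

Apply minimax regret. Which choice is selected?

Rye

Column bests: Poor=11, Fair=25, Good=29, Ideal=40.
Soy regrets: 8, 11, 0, 20 → max 20
Corn regrets: 0, 0, 16, 14 → max 16
Rye regrets: 8, 8, 15, 0 → max 15
Smallest max regret = 15 → Rye.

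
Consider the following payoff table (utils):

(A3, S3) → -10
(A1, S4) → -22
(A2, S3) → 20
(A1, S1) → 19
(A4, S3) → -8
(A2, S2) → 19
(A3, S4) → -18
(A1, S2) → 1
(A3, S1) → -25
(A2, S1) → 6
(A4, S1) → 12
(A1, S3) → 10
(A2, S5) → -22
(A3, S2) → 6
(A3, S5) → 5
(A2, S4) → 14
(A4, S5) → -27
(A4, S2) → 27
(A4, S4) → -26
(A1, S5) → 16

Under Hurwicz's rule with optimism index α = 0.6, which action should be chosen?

A4

A1: 0.6·19 + 0.4·(-22) = 2.6
A2: 0.6·20 + 0.4·(-22) = 3.2
A3: 0.6·6 + 0.4·(-25) = -6.4
A4: 0.6·27 + 0.4·(-27) = 5.4
Highest Hurwicz score = 5.4 → A4.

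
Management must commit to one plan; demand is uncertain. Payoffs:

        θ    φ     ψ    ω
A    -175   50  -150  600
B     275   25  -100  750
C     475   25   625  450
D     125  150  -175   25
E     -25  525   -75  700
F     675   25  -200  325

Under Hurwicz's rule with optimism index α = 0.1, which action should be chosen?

A: 0.1·600 + 0.9·(-175) = -97.5
B: 0.1·750 + 0.9·(-100) = -15
C: 0.1·625 + 0.9·25 = 85
D: 0.1·150 + 0.9·(-175) = -142.5
E: 0.1·700 + 0.9·(-75) = 2.5
F: 0.1·675 + 0.9·(-200) = -112.5
Highest Hurwicz score = 85 → C.

C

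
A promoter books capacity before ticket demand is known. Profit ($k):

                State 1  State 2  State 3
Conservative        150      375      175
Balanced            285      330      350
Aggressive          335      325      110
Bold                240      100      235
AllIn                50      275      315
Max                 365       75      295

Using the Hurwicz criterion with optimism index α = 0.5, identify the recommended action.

Balanced

Conservative: 0.5·375 + 0.5·150 = 262.5
Balanced: 0.5·350 + 0.5·285 = 317.5
Aggressive: 0.5·335 + 0.5·110 = 222.5
Bold: 0.5·240 + 0.5·100 = 170
AllIn: 0.5·315 + 0.5·50 = 182.5
Max: 0.5·365 + 0.5·75 = 220
Highest Hurwicz score = 317.5 → Balanced.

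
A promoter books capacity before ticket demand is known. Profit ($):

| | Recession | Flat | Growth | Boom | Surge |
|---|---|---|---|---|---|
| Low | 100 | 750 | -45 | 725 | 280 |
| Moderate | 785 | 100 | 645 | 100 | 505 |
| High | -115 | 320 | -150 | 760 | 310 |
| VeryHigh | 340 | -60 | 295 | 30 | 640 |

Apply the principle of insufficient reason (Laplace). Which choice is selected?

Row averages: Low=362, Moderate=427, High=225, VeryHigh=249
Highest average = 427 → Moderate.

Moderate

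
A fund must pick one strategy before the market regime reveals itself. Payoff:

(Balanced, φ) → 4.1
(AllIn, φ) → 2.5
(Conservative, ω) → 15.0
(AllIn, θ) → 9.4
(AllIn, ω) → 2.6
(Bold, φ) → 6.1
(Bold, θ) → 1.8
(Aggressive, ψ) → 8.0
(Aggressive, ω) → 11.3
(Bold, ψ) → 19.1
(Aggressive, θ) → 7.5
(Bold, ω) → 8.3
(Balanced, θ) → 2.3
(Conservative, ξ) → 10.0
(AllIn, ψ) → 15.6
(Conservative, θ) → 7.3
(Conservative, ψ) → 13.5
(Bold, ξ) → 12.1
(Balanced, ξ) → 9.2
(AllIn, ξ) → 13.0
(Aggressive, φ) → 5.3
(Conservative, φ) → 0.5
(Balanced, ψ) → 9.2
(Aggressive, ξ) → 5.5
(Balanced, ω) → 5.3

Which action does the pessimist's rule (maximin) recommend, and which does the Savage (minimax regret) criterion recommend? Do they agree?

maximin → Aggressive; minimax regret → Conservative (disagree)

Row minima: Conservative=0.5, Balanced=2.3, Aggressive=5.3, Bold=1.8, AllIn=2.5
Best worst-case = 5.3 → Aggressive.
Column bests: θ=9.4, φ=6.1, ψ=19.1, ω=15.0, ξ=13.0.
Conservative regrets: 2.1, 5.6, 5.6, 0.0, 3.0 → max 5.6
Balanced regrets: 7.1, 2.0, 9.9, 9.7, 3.8 → max 9.9
Aggressive regrets: 1.9, 0.8, 11.1, 3.7, 7.5 → max 11.1
Bold regrets: 7.6, 0.0, 0.0, 6.7, 0.9 → max 7.6
AllIn regrets: 0.0, 3.6, 3.5, 12.4, 0.0 → max 12.4
Smallest max regret = 5.6 → Conservative.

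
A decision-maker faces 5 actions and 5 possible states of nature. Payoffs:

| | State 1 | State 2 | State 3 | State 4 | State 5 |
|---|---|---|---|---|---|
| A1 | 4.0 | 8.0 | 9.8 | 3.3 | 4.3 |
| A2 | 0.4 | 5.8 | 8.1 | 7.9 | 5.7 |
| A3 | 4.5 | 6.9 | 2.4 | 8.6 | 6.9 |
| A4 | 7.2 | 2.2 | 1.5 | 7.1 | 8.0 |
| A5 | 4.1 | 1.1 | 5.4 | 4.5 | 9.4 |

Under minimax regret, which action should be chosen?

Column bests: State 1=7.2, State 2=8.0, State 3=9.8, State 4=8.6, State 5=9.4.
A1 regrets: 3.2, 0.0, 0.0, 5.3, 5.1 → max 5.3
A2 regrets: 6.8, 2.2, 1.7, 0.7, 3.7 → max 6.8
A3 regrets: 2.7, 1.1, 7.4, 0.0, 2.5 → max 7.4
A4 regrets: 0.0, 5.8, 8.3, 1.5, 1.4 → max 8.3
A5 regrets: 3.1, 6.9, 4.4, 4.1, 0.0 → max 6.9
Smallest max regret = 5.3 → A1.

A1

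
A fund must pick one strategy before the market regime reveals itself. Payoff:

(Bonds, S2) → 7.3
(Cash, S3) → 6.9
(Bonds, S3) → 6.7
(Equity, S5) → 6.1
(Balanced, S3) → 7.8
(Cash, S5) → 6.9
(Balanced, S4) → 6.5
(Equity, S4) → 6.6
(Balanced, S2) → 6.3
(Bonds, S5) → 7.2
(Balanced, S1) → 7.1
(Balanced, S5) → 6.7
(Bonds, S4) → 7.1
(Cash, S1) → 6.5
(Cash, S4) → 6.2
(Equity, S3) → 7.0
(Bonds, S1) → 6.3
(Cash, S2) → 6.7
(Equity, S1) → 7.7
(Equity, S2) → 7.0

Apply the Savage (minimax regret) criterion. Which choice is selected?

Column bests: S1=7.7, S2=7.3, S3=7.8, S4=7.1, S5=7.2.
Balanced regrets: 0.6, 1.0, 0.0, 0.6, 0.5 → max 1.0
Bonds regrets: 1.4, 0.0, 1.1, 0.0, 0.0 → max 1.4
Cash regrets: 1.2, 0.6, 0.9, 0.9, 0.3 → max 1.2
Equity regrets: 0.0, 0.3, 0.8, 0.5, 1.1 → max 1.1
Smallest max regret = 1.0 → Balanced.

Balanced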